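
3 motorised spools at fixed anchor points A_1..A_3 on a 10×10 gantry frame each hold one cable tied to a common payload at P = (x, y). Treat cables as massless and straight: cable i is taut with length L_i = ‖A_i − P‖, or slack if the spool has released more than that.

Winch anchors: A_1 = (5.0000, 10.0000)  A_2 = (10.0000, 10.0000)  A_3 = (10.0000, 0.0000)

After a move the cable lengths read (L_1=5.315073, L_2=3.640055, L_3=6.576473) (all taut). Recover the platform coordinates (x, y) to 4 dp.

each cable: (A_i−P)·(A_i−P) = L_i²; let c_i = ‖A_i‖²−L_i²
c_1 = 25.0000+100.0000−28.2500 = 96.7500
row 1: -10.0000x + 0.0000y = -90.0000  (c_2=186.7500)
row 2: -10.0000x + 20.0000y = 40.0000  (c_3=56.7500)
Cramer on rows 1–2 → x = 9.0000, y = 6.5000

(9.0000, 6.5000)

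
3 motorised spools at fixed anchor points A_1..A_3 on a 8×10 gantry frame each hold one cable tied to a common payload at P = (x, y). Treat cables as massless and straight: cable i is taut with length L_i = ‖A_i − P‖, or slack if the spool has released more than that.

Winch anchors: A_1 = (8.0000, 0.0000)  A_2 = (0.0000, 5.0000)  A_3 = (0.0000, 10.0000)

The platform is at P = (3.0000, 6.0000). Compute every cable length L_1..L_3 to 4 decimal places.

L_1: Δ = A_1−P = (5.0000, -6.0000) → ‖Δ‖ = √61.0000 = 7.8102
L_2: Δ = A_2−P = (-3.0000, -1.0000) → ‖Δ‖ = √10.0000 = 3.1623
L_3: Δ = A_3−P = (-3.0000, 4.0000) → ‖Δ‖ = √25.0000 = 5.0000

(7.8102, 3.1623, 5.0000)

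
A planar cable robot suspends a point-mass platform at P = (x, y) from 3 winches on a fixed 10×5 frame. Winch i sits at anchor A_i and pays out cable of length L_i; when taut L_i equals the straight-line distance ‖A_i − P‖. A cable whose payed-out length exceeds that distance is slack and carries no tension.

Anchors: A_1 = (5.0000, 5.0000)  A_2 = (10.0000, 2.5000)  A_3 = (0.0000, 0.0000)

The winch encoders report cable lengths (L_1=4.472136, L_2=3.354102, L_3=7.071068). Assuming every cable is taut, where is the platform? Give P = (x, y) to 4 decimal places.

(7.0000, 1.0000)

expand ‖A_i−P‖²=L_i² and subtract eq 1 (q_i ≔ ‖A_i‖²−L_i²)
q_1 = 25.0000+25.0000−20.0000 = 30.0000
eq1−eq2 → [-10.0000  5.0000]·P = -65.0000
eq1−eq3 → [10.0000  10.0000]·P = 80.0000
2×2 solve → P = (7.0000, 1.0000)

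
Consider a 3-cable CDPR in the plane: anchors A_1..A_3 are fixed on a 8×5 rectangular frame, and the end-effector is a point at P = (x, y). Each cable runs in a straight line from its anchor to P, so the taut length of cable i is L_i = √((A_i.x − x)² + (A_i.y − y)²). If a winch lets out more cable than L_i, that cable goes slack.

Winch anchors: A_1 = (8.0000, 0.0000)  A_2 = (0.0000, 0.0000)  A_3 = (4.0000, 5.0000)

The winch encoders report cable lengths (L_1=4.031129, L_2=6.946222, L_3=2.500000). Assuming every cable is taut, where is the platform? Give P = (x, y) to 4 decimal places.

each cable: (A_i−P)·(A_i−P) = L_i²; let q_i = ‖A_i‖²−L_i²
q_1 = 64.0000+0.0000−16.2500 = 47.7500
row 1: 16.0000x + 0.0000y = 96.0000  (q_2=-48.2500)
row 2: 8.0000x − 10.0000y = 13.0000  (q_3=34.7500)
Cramer on rows 1–2 → x = 6.0000, y = 3.5000

(6.0000, 3.5000)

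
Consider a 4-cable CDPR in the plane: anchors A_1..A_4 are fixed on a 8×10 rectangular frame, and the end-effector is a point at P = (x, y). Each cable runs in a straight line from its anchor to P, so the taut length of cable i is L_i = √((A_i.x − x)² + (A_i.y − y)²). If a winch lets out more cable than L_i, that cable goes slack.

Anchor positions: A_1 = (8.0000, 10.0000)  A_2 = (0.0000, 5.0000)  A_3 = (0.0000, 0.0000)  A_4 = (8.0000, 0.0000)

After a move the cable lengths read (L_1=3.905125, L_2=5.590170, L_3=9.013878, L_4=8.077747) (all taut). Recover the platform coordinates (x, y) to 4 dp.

(5.0000, 7.5000)

expand ‖A_i−P‖²=L_i² and subtract eq 1 (k_i ≔ ‖A_i‖²−L_i²)
k_1 = 64.0000+100.0000−15.2500 = 148.7500
eq1−eq2 → [16.0000  10.0000]·P = 155.0000
eq1−eq3 → [16.0000  20.0000]·P = 230.0000
eq1−eq4 → [0.0000  20.0000]·P = 150.0000
2×2 solve → P = (5.0000, 7.5000)
check cable 4: ‖A_4−P‖² = 65.2500 ≈ L_4² = 65.2500 ✓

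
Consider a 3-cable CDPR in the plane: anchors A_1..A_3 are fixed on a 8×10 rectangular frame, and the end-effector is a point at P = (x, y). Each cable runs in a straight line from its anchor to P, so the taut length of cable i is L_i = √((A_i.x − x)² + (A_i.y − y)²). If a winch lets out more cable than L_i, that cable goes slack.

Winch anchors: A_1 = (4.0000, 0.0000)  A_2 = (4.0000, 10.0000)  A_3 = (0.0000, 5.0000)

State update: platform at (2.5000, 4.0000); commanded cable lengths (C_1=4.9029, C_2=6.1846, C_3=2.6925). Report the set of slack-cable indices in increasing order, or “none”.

i=1: geometric 4.2720 vs commanded 4.9029 ⇒ slack
i=2: geometric 6.1847 vs commanded 6.1846 ⇒ taut
i=3: geometric 2.6926 vs commanded 2.6925 ⇒ taut

1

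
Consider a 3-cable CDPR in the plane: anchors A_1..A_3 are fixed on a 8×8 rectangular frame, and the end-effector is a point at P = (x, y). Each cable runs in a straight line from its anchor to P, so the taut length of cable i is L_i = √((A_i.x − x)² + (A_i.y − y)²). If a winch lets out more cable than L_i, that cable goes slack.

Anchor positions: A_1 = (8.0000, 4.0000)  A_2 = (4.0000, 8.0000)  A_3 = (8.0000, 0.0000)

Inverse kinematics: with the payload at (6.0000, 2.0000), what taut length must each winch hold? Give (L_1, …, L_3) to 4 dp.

cable 1: Δx=2.0000, Δy=2.0000; L_1 = √(Δx²+Δy²) = 2.8284
cable 2: Δx=-2.0000, Δy=6.0000; L_2 = √(Δx²+Δy²) = 6.3246
cable 3: Δx=2.0000, Δy=-2.0000; L_3 = √(Δx²+Δy²) = 2.8284

(2.8284, 6.3246, 2.8284)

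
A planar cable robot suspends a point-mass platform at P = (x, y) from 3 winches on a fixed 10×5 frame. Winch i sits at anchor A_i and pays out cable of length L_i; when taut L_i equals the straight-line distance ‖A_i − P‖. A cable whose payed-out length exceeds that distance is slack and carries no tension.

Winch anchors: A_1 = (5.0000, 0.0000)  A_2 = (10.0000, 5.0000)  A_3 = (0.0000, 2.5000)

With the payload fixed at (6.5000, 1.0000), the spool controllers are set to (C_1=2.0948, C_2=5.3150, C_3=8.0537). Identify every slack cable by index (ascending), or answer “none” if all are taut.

cable 1: √((-1.5000)²+(-1.0000)²)=1.8028, C_1=2.0948: slack
cable 2: √((3.5000)²+(4.0000)²)=5.3151, C_2=5.3150: taut
cable 3: √((-6.5000)²+(1.5000)²)=6.6708, C_3=8.0537: slack

1, 3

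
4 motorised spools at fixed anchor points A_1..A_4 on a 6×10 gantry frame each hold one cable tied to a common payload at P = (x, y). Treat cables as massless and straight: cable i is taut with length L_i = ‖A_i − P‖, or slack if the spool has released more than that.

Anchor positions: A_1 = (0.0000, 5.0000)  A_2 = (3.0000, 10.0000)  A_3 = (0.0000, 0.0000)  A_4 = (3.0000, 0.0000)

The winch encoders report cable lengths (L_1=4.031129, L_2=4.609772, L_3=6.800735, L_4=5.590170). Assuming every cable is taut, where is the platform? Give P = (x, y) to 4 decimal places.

each cable: (A_i−P)·(A_i−P) = L_i²; let k_i = ‖A_i‖²−L_i²
k_1 = 0.0000+25.0000−16.2500 = 8.7500
row 1: -6.0000x − 10.0000y = -79.0000  (k_2=87.7500)
row 2: 0.0000x + 10.0000y = 55.0000  (k_3=-46.2500)
row 3: -6.0000x + 10.0000y = 31.0000  (k_4=-22.2500)
Cramer on rows 1–2 → x = 4.0000, y = 5.5000
check cable 4: ‖A_4−P‖² = 31.2500 ≈ L_4² = 31.2500 ✓

(4.0000, 5.5000)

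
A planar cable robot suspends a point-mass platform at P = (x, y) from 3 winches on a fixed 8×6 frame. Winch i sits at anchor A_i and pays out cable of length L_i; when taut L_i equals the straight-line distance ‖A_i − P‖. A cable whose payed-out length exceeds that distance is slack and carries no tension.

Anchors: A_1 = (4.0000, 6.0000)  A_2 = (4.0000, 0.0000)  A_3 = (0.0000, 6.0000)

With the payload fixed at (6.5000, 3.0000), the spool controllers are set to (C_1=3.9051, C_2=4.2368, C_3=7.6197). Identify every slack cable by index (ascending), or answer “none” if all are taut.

2, 3

i=1: geometric 3.9051 vs commanded 3.9051 ⇒ taut
i=2: geometric 3.9051 vs commanded 4.2368 ⇒ slack
i=3: geometric 7.1589 vs commanded 7.6197 ⇒ slack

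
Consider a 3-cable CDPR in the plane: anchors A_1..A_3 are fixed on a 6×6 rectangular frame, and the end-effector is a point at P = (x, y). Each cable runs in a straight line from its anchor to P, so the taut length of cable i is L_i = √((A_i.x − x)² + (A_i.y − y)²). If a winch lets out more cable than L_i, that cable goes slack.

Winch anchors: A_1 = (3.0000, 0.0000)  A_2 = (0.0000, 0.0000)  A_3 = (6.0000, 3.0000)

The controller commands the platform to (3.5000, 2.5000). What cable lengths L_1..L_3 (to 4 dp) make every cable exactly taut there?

L_1 = √((3.0000−3.5000)² + (0.0000−2.5000)²) = 2.5495
L_2 = √((0.0000−3.5000)² + (0.0000−2.5000)²) = 4.3012
L_3 = √((6.0000−3.5000)² + (3.0000−2.5000)²) = 2.5495

(2.5495, 4.3012, 2.5495)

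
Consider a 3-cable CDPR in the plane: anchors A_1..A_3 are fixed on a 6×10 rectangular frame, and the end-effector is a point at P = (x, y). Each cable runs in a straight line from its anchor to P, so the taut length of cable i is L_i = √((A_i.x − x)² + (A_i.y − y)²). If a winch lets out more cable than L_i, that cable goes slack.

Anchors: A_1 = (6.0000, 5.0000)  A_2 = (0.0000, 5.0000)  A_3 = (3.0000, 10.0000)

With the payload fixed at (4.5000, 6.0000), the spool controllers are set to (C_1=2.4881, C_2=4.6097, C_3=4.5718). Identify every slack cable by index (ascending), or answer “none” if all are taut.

1, 3

cable 1: √((1.5000)²+(-1.0000)²)=1.8028, C_1=2.4881: slack
cable 2: √((-4.5000)²+(-1.0000)²)=4.6098, C_2=4.6097: taut
cable 3: √((-1.5000)²+(4.0000)²)=4.2720, C_3=4.5718: slack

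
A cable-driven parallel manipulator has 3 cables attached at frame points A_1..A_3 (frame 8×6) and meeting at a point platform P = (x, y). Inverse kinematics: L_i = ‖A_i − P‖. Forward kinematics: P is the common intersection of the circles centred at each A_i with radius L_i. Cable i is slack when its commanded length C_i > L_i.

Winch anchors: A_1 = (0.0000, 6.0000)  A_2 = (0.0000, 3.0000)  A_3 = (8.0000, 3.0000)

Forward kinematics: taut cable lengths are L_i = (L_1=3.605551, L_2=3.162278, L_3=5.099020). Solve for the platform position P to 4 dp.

(3.0000, 4.0000)

each cable: (A_i−P)·(A_i−P) = L_i²; let c_i = ‖A_i‖²−L_i²
c_1 = 0.0000+36.0000−13.0000 = 23.0000
row 1: 0.0000x + 6.0000y = 24.0000  (c_2=-1.0000)
row 2: -16.0000x + 6.0000y = -24.0000  (c_3=47.0000)
Cramer on rows 1–2 → x = 3.0000, y = 4.0000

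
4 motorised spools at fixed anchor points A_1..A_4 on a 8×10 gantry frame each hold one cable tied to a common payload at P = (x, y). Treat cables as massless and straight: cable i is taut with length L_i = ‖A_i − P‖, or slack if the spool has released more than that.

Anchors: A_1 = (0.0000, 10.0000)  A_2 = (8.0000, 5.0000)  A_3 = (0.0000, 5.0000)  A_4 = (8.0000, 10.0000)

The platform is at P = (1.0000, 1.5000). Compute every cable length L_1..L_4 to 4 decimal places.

(8.5586, 7.8262, 3.6401, 11.0114)

L_1: Δ = A_1−P = (-1.0000, 8.5000) → ‖Δ‖ = √73.2500 = 8.5586
L_2: Δ = A_2−P = (7.0000, 3.5000) → ‖Δ‖ = √61.2500 = 7.8262
L_3: Δ = A_3−P = (-1.0000, 3.5000) → ‖Δ‖ = √13.2500 = 3.6401
L_4: Δ = A_4−P = (7.0000, 8.5000) → ‖Δ‖ = √121.2500 = 11.0114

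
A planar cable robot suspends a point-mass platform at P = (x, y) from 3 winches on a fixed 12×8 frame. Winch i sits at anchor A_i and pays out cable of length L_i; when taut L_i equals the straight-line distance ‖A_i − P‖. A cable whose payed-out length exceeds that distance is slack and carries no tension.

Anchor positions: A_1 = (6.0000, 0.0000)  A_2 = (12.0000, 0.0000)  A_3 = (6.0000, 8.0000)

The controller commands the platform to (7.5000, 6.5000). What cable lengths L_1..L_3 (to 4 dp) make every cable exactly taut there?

cable 1: Δx=-1.5000, Δy=-6.5000; L_1 = √(Δx²+Δy²) = 6.6708
cable 2: Δx=4.5000, Δy=-6.5000; L_2 = √(Δx²+Δy²) = 7.9057
cable 3: Δx=-1.5000, Δy=1.5000; L_3 = √(Δx²+Δy²) = 2.1213

(6.6708, 7.9057, 2.1213)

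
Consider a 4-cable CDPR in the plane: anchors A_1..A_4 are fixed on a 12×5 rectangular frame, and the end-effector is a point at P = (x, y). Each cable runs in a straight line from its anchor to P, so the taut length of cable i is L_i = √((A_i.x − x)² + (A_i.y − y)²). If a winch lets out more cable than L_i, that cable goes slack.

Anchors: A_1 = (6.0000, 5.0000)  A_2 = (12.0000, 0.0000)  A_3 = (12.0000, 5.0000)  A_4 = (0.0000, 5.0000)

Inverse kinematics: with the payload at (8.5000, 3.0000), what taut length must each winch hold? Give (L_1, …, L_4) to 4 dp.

(3.2016, 4.6098, 4.0311, 8.7321)

cable 1: Δx=-2.5000, Δy=2.0000; L_1 = √(Δx²+Δy²) = 3.2016
cable 2: Δx=3.5000, Δy=-3.0000; L_2 = √(Δx²+Δy²) = 4.6098
cable 3: Δx=3.5000, Δy=2.0000; L_3 = √(Δx²+Δy²) = 4.0311
cable 4: Δx=-8.5000, Δy=2.0000; L_4 = √(Δx²+Δy²) = 8.7321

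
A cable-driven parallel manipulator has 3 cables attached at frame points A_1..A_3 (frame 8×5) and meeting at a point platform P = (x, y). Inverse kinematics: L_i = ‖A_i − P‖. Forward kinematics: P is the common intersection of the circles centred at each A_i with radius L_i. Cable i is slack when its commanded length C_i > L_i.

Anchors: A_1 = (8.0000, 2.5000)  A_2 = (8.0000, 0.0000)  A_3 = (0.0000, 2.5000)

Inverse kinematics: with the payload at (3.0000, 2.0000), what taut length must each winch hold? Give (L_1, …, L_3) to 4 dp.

(5.0249, 5.3852, 3.0414)

cable 1: Δx=5.0000, Δy=0.5000; L_1 = √(Δx²+Δy²) = 5.0249
cable 2: Δx=5.0000, Δy=-2.0000; L_2 = √(Δx²+Δy²) = 5.3852
cable 3: Δx=-3.0000, Δy=0.5000; L_3 = √(Δx²+Δy²) = 3.0414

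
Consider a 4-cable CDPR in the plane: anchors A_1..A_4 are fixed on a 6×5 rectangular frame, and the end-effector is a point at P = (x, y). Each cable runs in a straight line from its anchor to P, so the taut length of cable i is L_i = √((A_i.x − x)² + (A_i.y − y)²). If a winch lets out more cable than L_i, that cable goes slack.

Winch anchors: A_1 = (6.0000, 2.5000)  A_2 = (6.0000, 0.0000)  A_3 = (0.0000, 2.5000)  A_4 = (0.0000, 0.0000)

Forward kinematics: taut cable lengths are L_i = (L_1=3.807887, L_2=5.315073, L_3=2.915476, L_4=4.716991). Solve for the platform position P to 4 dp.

expand ‖A_i−P‖²=L_i² and subtract eq 1 (q_i ≔ ‖A_i‖²−L_i²)
q_1 = 36.0000+6.2500−14.5000 = 27.7500
eq1−eq2 → [0.0000  5.0000]·P = 20.0000
eq1−eq3 → [12.0000  0.0000]·P = 30.0000
eq1−eq4 → [12.0000  5.0000]·P = 50.0000
2×2 solve → P = (2.5000, 4.0000)
check cable 4: ‖A_4−P‖² = 22.2500 ≈ L_4² = 22.2500 ✓

(2.5000, 4.0000)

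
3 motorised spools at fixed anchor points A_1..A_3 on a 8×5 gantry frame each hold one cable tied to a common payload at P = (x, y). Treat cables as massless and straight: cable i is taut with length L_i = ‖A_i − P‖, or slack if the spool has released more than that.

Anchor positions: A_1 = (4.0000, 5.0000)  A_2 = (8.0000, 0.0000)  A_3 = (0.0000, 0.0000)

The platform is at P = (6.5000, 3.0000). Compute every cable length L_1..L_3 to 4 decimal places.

(3.2016, 3.3541, 7.1589)

L_1: Δ = A_1−P = (-2.5000, 2.0000) → ‖Δ‖ = √10.2500 = 3.2016
L_2: Δ = A_2−P = (1.5000, -3.0000) → ‖Δ‖ = √11.2500 = 3.3541
L_3: Δ = A_3−P = (-6.5000, -3.0000) → ‖Δ‖ = √51.2500 = 7.1589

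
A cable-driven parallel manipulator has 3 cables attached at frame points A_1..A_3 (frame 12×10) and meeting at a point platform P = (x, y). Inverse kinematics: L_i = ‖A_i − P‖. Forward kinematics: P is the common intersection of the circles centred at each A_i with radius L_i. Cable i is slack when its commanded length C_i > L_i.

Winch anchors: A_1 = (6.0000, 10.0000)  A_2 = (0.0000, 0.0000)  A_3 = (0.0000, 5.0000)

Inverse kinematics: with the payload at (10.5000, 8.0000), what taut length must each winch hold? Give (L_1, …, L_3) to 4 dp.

(4.9244, 13.2004, 10.9202)

L_1: Δ = A_1−P = (-4.5000, 2.0000) → ‖Δ‖ = √24.2500 = 4.9244
L_2: Δ = A_2−P = (-10.5000, -8.0000) → ‖Δ‖ = √174.2500 = 13.2004
L_3: Δ = A_3−P = (-10.5000, -3.0000) → ‖Δ‖ = √119.2500 = 10.9202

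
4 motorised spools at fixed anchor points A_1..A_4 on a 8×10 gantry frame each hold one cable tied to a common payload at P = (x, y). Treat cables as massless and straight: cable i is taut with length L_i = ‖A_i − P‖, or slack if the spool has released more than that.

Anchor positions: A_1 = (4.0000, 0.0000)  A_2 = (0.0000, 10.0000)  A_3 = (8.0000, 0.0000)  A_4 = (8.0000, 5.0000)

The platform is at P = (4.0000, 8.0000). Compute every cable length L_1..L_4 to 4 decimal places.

L_1: Δ = A_1−P = (0.0000, -8.0000) → ‖Δ‖ = √64.0000 = 8.0000
L_2: Δ = A_2−P = (-4.0000, 2.0000) → ‖Δ‖ = √20.0000 = 4.4721
L_3: Δ = A_3−P = (4.0000, -8.0000) → ‖Δ‖ = √80.0000 = 8.9443
L_4: Δ = A_4−P = (4.0000, -3.0000) → ‖Δ‖ = √25.0000 = 5.0000

(8.0000, 4.4721, 8.9443, 5.0000)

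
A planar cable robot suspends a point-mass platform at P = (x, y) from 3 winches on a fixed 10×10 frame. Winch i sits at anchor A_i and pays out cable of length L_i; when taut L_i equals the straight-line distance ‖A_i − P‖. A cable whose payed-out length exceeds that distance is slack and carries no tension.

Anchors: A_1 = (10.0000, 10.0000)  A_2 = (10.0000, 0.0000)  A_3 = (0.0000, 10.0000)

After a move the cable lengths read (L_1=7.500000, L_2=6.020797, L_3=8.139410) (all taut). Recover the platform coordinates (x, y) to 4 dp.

each cable: (A_i−P)·(A_i−P) = L_i²; let k_i = ‖A_i‖²−L_i²
k_1 = 100.0000+100.0000−56.2500 = 143.7500
row 1: 0.0000x + 20.0000y = 80.0000  (k_2=63.7500)
row 2: 20.0000x + 0.0000y = 110.0000  (k_3=33.7500)
Cramer on rows 1–2 → x = 5.5000, y = 4.0000

(5.5000, 4.0000)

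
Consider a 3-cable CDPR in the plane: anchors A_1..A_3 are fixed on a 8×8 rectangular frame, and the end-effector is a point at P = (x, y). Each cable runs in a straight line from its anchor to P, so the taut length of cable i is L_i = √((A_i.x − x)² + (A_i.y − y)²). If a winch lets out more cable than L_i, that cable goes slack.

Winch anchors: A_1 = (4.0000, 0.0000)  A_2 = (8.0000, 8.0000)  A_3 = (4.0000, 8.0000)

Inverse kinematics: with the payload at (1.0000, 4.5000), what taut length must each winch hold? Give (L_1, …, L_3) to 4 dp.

cable 1: Δx=3.0000, Δy=-4.5000; L_1 = √(Δx²+Δy²) = 5.4083
cable 2: Δx=7.0000, Δy=3.5000; L_2 = √(Δx²+Δy²) = 7.8262
cable 3: Δx=3.0000, Δy=3.5000; L_3 = √(Δx²+Δy²) = 4.6098

(5.4083, 7.8262, 4.6098)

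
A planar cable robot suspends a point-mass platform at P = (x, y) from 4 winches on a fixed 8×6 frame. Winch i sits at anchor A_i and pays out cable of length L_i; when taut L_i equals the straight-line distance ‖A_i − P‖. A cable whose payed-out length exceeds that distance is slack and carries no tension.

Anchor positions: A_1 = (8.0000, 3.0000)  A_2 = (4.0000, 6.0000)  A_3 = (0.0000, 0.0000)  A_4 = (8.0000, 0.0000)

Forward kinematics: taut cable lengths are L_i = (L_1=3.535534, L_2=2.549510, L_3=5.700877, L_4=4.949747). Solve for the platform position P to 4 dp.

each cable: (A_i−P)·(A_i−P) = L_i²; let q_i = ‖A_i‖²−L_i²
q_1 = 64.0000+9.0000−12.5000 = 60.5000
row 1: 8.0000x − 6.0000y = 15.0000  (q_2=45.5000)
row 2: 16.0000x + 6.0000y = 93.0000  (q_3=-32.5000)
row 3: 0.0000x + 6.0000y = 21.0000  (q_4=39.5000)
Cramer on rows 1–2 → x = 4.5000, y = 3.5000
check cable 4: ‖A_4−P‖² = 24.5000 ≈ L_4² = 24.5000 ✓

(4.5000, 3.5000)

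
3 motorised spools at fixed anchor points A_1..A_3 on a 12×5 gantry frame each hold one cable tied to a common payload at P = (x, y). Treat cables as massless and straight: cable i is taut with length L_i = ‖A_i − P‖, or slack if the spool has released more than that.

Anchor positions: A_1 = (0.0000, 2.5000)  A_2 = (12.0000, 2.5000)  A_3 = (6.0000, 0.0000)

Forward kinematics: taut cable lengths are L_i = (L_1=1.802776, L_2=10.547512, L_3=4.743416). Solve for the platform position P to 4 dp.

(1.5000, 1.5000)

circle eqns → linear via eq_j − eq_1; set q_j = A_j·A_j − L_j²
q_1 = 0.0000+6.2500−3.2500 = 3.0000
-24.0000·x + 0.0000·y = q_1−q_2 = -36.0000
-12.0000·x + 5.0000·y = q_1−q_3 = -10.5000
solve first two rows → x=1.5000, y=1.5000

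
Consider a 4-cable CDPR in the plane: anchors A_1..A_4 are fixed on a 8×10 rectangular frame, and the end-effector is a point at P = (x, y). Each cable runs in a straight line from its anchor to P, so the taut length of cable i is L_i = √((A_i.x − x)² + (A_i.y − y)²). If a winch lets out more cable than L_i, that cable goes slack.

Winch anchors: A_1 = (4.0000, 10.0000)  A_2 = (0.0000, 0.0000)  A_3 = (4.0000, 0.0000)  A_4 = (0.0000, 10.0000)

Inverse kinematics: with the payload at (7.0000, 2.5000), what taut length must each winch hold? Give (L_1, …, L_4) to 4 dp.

(8.0777, 7.4330, 3.9051, 10.2591)

L_1 = √((4.0000−7.0000)² + (10.0000−2.5000)²) = 8.0777
L_2 = √((0.0000−7.0000)² + (0.0000−2.5000)²) = 7.4330
L_3 = √((4.0000−7.0000)² + (0.0000−2.5000)²) = 3.9051
L_4 = √((0.0000−7.0000)² + (10.0000−2.5000)²) = 10.2591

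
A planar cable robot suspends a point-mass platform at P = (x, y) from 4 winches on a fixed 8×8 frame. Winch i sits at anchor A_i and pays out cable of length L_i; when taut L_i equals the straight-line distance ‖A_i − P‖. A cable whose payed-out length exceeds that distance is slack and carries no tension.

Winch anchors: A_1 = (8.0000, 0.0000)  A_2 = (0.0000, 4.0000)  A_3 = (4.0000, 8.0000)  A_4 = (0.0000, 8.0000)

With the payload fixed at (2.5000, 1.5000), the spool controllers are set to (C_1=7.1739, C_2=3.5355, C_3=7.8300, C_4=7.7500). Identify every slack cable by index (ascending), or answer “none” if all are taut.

1, 3, 4

cable 1: √((5.5000)²+(-1.5000)²)=5.7009, C_1=7.1739: slack
cable 2: √((-2.5000)²+(2.5000)²)=3.5355, C_2=3.5355: taut
cable 3: √((1.5000)²+(6.5000)²)=6.6708, C_3=7.8300: slack
cable 4: √((-2.5000)²+(6.5000)²)=6.9642, C_4=7.7500: slack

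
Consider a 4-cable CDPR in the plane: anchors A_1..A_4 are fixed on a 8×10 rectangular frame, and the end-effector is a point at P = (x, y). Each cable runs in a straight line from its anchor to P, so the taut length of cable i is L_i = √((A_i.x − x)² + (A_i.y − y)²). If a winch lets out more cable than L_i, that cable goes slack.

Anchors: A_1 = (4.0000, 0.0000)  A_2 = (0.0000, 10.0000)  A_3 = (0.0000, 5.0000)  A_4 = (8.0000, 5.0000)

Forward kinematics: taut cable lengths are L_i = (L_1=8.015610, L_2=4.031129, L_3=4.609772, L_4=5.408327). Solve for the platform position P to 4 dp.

circle eqns → linear via eq_j − eq_1; set c_j = A_j·A_j − L_j²
c_1 = 16.0000+0.0000−64.2500 = -48.2500
8.0000·x − 20.0000·y = c_1−c_2 = -132.0000
8.0000·x − 10.0000·y = c_1−c_3 = -52.0000
-8.0000·x − 10.0000·y = c_1−c_4 = -108.0000
solve first two rows → x=3.5000, y=8.0000
check cable 4: ‖A_4−P‖² = 29.2500 ≈ L_4² = 29.2500 ✓

(3.5000, 8.0000)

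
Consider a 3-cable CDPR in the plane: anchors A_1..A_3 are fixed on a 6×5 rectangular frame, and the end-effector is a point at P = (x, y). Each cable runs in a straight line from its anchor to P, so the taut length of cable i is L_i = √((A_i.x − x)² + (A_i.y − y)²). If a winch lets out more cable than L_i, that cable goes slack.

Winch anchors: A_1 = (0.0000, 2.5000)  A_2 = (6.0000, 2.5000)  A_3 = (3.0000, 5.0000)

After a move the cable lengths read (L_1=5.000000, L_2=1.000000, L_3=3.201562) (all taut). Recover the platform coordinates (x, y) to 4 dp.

(5.0000, 2.5000)

expand ‖A_i−P‖²=L_i² and subtract eq 1 (k_i ≔ ‖A_i‖²−L_i²)
k_1 = 0.0000+6.2500−25.0000 = -18.7500
eq1−eq2 → [-12.0000  0.0000]·P = -60.0000
eq1−eq3 → [-6.0000  -5.0000]·P = -42.5000
2×2 solve → P = (5.0000, 2.5000)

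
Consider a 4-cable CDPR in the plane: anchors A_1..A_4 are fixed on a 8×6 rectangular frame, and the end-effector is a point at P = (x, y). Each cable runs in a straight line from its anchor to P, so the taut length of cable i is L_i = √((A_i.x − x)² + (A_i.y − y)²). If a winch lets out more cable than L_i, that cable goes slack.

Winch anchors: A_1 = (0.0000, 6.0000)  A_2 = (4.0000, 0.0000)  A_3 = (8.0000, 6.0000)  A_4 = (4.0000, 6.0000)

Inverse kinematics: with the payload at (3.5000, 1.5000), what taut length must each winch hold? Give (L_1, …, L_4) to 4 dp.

(5.7009, 1.5811, 6.3640, 4.5277)

L_1: Δ = A_1−P = (-3.5000, 4.5000) → ‖Δ‖ = √32.5000 = 5.7009
L_2: Δ = A_2−P = (0.5000, -1.5000) → ‖Δ‖ = √2.5000 = 1.5811
L_3: Δ = A_3−P = (4.5000, 4.5000) → ‖Δ‖ = √40.5000 = 6.3640
L_4: Δ = A_4−P = (0.5000, 4.5000) → ‖Δ‖ = √20.5000 = 4.5277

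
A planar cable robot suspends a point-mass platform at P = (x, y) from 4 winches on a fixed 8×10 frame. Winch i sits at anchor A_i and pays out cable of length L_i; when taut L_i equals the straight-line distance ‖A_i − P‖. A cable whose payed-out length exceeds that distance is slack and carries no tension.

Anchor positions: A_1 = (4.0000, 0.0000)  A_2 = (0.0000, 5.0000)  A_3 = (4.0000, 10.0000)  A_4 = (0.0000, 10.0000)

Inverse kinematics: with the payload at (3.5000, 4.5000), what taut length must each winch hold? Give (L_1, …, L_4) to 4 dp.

L_1 = √((4.0000−3.5000)² + (0.0000−4.5000)²) = 4.5277
L_2 = √((0.0000−3.5000)² + (5.0000−4.5000)²) = 3.5355
L_3 = √((4.0000−3.5000)² + (10.0000−4.5000)²) = 5.5227
L_4 = √((0.0000−3.5000)² + (10.0000−4.5000)²) = 6.5192

(4.5277, 3.5355, 5.5227, 6.5192)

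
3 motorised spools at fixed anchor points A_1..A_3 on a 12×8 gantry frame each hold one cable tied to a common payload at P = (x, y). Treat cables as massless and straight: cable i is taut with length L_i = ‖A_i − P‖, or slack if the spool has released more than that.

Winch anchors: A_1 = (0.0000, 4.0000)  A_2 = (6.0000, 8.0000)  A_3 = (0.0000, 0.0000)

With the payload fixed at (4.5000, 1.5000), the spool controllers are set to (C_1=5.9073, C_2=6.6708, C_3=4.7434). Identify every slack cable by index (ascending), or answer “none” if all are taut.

cable 1: √((-4.5000)²+(2.5000)²)=5.1478, C_1=5.9073: slack
cable 2: √((1.5000)²+(6.5000)²)=6.6708, C_2=6.6708: taut
cable 3: √((-4.5000)²+(-1.5000)²)=4.7434, C_3=4.7434: taut

1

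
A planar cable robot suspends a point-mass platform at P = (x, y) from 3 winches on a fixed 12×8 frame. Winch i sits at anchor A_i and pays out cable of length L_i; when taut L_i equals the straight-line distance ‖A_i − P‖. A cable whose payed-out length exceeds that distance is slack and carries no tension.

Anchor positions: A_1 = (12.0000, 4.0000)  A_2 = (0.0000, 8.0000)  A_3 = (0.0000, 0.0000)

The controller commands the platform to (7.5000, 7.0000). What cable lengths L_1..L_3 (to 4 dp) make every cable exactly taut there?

(5.4083, 7.5664, 10.2591)

cable 1: Δx=4.5000, Δy=-3.0000; L_1 = √(Δx²+Δy²) = 5.4083
cable 2: Δx=-7.5000, Δy=1.0000; L_2 = √(Δx²+Δy²) = 7.5664
cable 3: Δx=-7.5000, Δy=-7.0000; L_3 = √(Δx²+Δy²) = 10.2591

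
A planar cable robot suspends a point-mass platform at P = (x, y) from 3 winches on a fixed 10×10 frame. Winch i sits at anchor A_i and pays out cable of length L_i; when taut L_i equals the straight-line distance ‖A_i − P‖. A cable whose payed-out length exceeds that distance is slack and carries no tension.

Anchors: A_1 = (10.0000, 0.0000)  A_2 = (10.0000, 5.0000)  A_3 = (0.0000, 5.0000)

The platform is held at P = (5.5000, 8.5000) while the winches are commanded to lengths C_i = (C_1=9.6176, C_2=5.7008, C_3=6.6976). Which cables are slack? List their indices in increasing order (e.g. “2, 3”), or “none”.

3

i=1: geometric 9.6177 vs commanded 9.6176 ⇒ taut
i=2: geometric 5.7009 vs commanded 5.7008 ⇒ taut
i=3: geometric 6.5192 vs commanded 6.6976 ⇒ slack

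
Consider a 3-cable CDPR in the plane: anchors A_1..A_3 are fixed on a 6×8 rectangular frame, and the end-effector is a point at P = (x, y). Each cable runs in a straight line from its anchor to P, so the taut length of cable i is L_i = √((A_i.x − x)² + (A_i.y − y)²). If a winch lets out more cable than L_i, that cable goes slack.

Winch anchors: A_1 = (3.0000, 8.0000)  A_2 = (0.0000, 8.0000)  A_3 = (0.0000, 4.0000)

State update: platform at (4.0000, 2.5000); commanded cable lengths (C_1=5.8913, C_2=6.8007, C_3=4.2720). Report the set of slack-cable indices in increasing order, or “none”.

1

i=1: geometric 5.5902 vs commanded 5.8913 ⇒ slack
i=2: geometric 6.8007 vs commanded 6.8007 ⇒ taut
i=3: geometric 4.2720 vs commanded 4.2720 ⇒ taut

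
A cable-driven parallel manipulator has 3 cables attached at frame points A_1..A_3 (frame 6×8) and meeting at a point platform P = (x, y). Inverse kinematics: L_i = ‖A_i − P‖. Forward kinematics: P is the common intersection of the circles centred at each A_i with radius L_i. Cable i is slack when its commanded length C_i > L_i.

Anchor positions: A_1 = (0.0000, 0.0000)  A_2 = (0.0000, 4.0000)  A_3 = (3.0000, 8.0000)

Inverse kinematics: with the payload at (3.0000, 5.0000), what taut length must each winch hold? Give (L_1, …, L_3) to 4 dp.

(5.8310, 3.1623, 3.0000)

L_1 = √((0.0000−3.0000)² + (0.0000−5.0000)²) = 5.8310
L_2 = √((0.0000−3.0000)² + (4.0000−5.0000)²) = 3.1623
L_3 = √((3.0000−3.0000)² + (8.0000−5.0000)²) = 3.0000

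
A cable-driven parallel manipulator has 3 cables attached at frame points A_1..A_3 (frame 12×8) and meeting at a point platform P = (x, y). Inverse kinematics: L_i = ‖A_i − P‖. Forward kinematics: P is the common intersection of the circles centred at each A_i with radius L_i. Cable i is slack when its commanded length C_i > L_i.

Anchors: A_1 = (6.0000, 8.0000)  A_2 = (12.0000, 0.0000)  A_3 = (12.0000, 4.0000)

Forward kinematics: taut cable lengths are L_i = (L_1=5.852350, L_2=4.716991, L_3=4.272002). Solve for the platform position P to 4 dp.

(8.0000, 2.5000)

each cable: (A_i−P)·(A_i−P) = L_i²; let c_i = ‖A_i‖²−L_i²
c_1 = 36.0000+64.0000−34.2500 = 65.7500
row 1: -12.0000x + 16.0000y = -56.0000  (c_2=121.7500)
row 2: -12.0000x + 8.0000y = -76.0000  (c_3=141.7500)
Cramer on rows 1–2 → x = 8.0000, y = 2.5000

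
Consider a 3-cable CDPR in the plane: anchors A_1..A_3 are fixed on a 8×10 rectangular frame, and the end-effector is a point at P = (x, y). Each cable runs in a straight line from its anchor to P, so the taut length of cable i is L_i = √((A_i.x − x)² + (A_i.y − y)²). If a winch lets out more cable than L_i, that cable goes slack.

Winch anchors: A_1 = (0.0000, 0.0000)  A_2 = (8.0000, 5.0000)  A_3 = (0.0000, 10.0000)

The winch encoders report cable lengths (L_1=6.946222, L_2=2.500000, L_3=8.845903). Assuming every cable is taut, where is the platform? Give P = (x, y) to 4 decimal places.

(6.0000, 3.5000)

expand ‖A_i−P‖²=L_i² and subtract eq 1 (c_i ≔ ‖A_i‖²−L_i²)
c_1 = 0.0000+0.0000−48.2500 = -48.2500
eq1−eq2 → [-16.0000  -10.0000]·P = -131.0000
eq1−eq3 → [0.0000  -20.0000]·P = -70.0000
2×2 solve → P = (6.0000, 3.5000)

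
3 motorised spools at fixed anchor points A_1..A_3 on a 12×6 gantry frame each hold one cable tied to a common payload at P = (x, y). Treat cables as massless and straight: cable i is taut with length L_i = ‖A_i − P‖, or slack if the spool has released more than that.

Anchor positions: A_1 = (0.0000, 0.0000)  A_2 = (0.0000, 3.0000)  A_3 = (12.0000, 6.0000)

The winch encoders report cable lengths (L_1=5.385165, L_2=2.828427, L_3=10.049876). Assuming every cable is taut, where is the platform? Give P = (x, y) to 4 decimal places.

(2.0000, 5.0000)

circle eqns → linear via eq_j − eq_1; set q_j = A_j·A_j − L_j²
q_1 = 0.0000+0.0000−29.0000 = -29.0000
0.0000·x − 6.0000·y = q_1−q_2 = -30.0000
-24.0000·x − 12.0000·y = q_1−q_3 = -108.0000
solve first two rows → x=2.0000, y=5.0000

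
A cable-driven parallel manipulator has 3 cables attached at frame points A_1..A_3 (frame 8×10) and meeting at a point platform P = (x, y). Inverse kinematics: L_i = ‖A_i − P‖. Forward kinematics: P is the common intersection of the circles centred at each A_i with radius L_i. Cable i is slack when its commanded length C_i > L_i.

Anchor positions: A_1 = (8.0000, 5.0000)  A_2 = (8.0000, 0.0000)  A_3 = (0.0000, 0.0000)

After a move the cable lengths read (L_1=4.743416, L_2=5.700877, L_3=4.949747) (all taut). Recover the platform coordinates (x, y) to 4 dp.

(3.5000, 3.5000)

circle eqns → linear via eq_j − eq_1; set c_j = A_j·A_j − L_j²
c_1 = 64.0000+25.0000−22.5000 = 66.5000
0.0000·x + 10.0000·y = c_1−c_2 = 35.0000
16.0000·x + 10.0000·y = c_1−c_3 = 91.0000
solve first two rows → x=3.5000, y=3.5000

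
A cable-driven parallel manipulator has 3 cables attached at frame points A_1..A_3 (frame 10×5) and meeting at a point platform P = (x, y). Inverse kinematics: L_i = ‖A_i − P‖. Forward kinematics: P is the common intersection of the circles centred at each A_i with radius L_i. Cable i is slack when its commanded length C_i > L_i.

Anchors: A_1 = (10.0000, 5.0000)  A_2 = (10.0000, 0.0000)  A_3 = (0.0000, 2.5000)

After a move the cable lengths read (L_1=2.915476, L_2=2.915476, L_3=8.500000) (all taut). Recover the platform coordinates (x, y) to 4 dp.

circle eqns → linear via eq_j − eq_1; set k_j = A_j·A_j − L_j²
k_1 = 100.0000+25.0000−8.5000 = 116.5000
0.0000·x + 10.0000·y = k_1−k_2 = 25.0000
20.0000·x + 5.0000·y = k_1−k_3 = 182.5000
solve first two rows → x=8.5000, y=2.5000

(8.5000, 2.5000)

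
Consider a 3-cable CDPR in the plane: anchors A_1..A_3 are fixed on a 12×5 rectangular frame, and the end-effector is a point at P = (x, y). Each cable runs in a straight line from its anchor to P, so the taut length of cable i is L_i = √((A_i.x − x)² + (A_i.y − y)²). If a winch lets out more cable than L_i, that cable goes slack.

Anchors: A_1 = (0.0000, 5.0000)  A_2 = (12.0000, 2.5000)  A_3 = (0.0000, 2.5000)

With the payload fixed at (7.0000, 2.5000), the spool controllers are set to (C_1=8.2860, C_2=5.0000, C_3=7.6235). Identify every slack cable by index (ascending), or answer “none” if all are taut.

1, 3

cable 1: L_1 = ‖A_1−P‖ = 7.4330;  C_1 = 8.2860 → slack
cable 2: L_2 = ‖A_2−P‖ = 5.0000;  C_2 = 5.0000 → taut
cable 3: L_3 = ‖A_3−P‖ = 7.0000;  C_3 = 7.6235 → slack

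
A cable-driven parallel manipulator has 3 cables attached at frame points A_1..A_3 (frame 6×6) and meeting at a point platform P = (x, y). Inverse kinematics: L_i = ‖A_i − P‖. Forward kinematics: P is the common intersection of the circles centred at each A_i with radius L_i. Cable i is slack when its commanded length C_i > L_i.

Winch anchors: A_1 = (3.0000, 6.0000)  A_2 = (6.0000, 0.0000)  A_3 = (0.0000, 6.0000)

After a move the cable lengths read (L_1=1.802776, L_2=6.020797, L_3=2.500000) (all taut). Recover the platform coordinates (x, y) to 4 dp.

(2.0000, 4.5000)

each cable: (A_i−P)·(A_i−P) = L_i²; let q_i = ‖A_i‖²−L_i²
q_1 = 9.0000+36.0000−3.2500 = 41.7500
row 1: -6.0000x + 12.0000y = 42.0000  (q_2=-0.2500)
row 2: 6.0000x + 0.0000y = 12.0000  (q_3=29.7500)
Cramer on rows 1–2 → x = 2.0000, y = 4.5000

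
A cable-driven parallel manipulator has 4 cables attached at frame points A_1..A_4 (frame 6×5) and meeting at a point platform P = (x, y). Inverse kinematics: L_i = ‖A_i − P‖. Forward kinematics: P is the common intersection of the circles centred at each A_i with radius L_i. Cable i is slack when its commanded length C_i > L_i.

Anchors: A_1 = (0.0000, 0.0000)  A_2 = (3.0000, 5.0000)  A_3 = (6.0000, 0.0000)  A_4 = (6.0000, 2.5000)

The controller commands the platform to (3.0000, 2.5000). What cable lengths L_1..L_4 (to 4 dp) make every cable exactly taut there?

(3.9051, 2.5000, 3.9051, 3.0000)

L_1 = √((0.0000−3.0000)² + (0.0000−2.5000)²) = 3.9051
L_2 = √((3.0000−3.0000)² + (5.0000−2.5000)²) = 2.5000
L_3 = √((6.0000−3.0000)² + (0.0000−2.5000)²) = 3.9051
L_4 = √((6.0000−3.0000)² + (2.5000−2.5000)²) = 3.0000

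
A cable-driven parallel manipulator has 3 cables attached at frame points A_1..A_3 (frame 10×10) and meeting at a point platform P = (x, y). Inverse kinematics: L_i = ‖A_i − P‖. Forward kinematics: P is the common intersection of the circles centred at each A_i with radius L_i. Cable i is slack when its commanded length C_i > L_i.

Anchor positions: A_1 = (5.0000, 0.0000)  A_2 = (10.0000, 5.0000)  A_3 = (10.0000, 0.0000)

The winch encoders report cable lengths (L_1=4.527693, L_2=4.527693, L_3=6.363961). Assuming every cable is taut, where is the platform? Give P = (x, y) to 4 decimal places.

(5.5000, 4.5000)

circle eqns → linear via eq_j − eq_1; set q_j = A_j·A_j − L_j²
q_1 = 25.0000+0.0000−20.5000 = 4.5000
-10.0000·x − 10.0000·y = q_1−q_2 = -100.0000
-10.0000·x + 0.0000·y = q_1−q_3 = -55.0000
solve first two rows → x=5.5000, y=4.5000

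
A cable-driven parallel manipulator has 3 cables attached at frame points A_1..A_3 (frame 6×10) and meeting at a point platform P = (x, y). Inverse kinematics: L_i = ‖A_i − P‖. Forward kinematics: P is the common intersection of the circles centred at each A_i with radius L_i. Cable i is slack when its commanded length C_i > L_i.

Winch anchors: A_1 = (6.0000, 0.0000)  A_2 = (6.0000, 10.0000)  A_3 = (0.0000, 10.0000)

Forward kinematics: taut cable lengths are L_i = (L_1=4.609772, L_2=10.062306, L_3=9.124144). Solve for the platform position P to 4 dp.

(1.5000, 1.0000)

each cable: (A_i−P)·(A_i−P) = L_i²; let k_i = ‖A_i‖²−L_i²
k_1 = 36.0000+0.0000−21.2500 = 14.7500
row 1: 0.0000x − 20.0000y = -20.0000  (k_2=34.7500)
row 2: 12.0000x − 20.0000y = -2.0000  (k_3=16.7500)
Cramer on rows 1–2 → x = 1.5000, y = 1.0000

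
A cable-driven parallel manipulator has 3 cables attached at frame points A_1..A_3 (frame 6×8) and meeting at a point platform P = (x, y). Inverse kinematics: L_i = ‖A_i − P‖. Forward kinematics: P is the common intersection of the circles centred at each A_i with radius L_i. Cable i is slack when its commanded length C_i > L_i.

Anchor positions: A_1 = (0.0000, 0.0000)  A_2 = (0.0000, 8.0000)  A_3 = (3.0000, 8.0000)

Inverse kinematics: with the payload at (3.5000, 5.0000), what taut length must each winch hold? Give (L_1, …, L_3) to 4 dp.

L_1: Δ = A_1−P = (-3.5000, -5.0000) → ‖Δ‖ = √37.2500 = 6.1033
L_2: Δ = A_2−P = (-3.5000, 3.0000) → ‖Δ‖ = √21.2500 = 4.6098
L_3: Δ = A_3−P = (-0.5000, 3.0000) → ‖Δ‖ = √9.2500 = 3.0414

(6.1033, 4.6098, 3.0414)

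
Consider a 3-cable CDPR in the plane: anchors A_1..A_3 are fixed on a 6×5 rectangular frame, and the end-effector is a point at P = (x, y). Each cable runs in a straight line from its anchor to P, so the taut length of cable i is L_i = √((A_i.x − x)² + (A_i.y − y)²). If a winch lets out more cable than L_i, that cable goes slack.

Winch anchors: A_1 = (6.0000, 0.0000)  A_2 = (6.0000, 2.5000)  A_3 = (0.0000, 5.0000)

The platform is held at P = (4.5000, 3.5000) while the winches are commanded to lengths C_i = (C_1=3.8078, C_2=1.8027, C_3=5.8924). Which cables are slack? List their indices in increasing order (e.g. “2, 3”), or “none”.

cable 1: √((1.5000)²+(-3.5000)²)=3.8079, C_1=3.8078: taut
cable 2: √((1.5000)²+(-1.0000)²)=1.8028, C_2=1.8027: taut
cable 3: √((-4.5000)²+(1.5000)²)=4.7434, C_3=5.8924: slack

3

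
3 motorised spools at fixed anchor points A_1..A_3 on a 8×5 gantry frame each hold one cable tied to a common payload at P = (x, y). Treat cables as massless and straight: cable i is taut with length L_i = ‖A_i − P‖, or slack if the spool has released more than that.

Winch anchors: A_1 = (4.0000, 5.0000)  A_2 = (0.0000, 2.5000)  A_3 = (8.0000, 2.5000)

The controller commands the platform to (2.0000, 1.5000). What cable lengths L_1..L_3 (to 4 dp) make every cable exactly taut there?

L_1: Δ = A_1−P = (2.0000, 3.5000) → ‖Δ‖ = √16.2500 = 4.0311
L_2: Δ = A_2−P = (-2.0000, 1.0000) → ‖Δ‖ = √5.0000 = 2.2361
L_3: Δ = A_3−P = (6.0000, 1.0000) → ‖Δ‖ = √37.0000 = 6.0828

(4.0311, 2.2361, 6.0828)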